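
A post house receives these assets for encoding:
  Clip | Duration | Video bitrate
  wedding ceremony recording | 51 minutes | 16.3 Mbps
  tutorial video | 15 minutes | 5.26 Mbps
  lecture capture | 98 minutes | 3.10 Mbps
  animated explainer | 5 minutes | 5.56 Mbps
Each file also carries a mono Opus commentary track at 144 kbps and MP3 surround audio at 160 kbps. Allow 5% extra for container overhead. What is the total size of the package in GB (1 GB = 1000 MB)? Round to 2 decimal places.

10.18 GB

Audio total: 144 + 160 = 304 kbps = 0.304 Mbps.
wedding ceremony recording: 16.604 Mbps × 3060 s × 1.05 = 53348.7 Mb
tutorial video: 5.564 Mbps × 900 s × 1.05 = 5258.0 Mb
lecture capture: 3.404 Mbps × 5880 s × 1.05 = 21016.3 Mb
animated explainer: 5.864 Mbps × 300 s × 1.05 = 1847.2 Mb
Total: 81470.1 Mb = 10183.8 MB.
= 10.18 GB.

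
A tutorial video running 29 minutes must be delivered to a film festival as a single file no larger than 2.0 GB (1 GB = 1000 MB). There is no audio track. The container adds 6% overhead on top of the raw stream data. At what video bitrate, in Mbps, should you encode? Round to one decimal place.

Budget: 2.0 GB = 16000.0 Mb.
Stream payload after overhead: 16000.0 / 1.06 = 15094.3 Mb.
29 min = 1740 s
Total bitrate budget: 15094.3 Mb / 1740 s = 8.675 Mbps.

8.7 Mbps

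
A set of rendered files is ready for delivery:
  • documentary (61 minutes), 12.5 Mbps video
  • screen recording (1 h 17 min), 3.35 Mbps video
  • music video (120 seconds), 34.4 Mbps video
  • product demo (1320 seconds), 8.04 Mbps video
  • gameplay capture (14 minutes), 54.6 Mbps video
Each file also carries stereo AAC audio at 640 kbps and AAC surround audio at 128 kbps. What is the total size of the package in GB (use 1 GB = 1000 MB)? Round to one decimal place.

Audio total: 640 + 128 = 768 kbps = 0.768 Mbps.
documentary: 13.268 Mbps × 3660 s = 48560.9 Mb
screen recording: 4.118 Mbps × 4620 s = 19025.2 Mb
music video: 35.168 Mbps × 120 s = 4220.2 Mb
product demo: 8.808 Mbps × 1320 s = 11626.6 Mb
gameplay capture: 55.368 Mbps × 840 s = 46509.1 Mb
Total: 129941.9 Mb = 16242.7 MB.
= 16.24 GB.

16.2 GB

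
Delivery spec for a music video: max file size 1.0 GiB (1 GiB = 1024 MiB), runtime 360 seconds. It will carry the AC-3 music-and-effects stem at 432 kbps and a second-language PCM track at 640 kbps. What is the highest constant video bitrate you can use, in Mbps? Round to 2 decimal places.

22.79 Mbps

Budget: 1.0 GiB = 8589.9 Mb.
Total bitrate budget: 8589.9 Mb / 360 s = 23.861 Mbps.
Audio total: 432 + 640 = 1072 kbps = 1.072 Mbps.
Video: 23.861 − 1.072 = 22.789 Mbps.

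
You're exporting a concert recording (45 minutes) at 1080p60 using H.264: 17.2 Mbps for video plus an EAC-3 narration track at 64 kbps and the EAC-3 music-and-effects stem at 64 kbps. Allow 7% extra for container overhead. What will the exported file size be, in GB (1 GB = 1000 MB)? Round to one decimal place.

6.3 GB

45 min = 2700 s
Audio total: 64 + 64 = 128 kbps = 0.128 Mbps.
Total bitrate: 17.2 + 0.128 = 17.328 Mbps.
Stream data: 17.328 Mbps × 2700 s = 46785.6 Mb.
With 7% container overhead: ×1.07.
50,061 Mb ÷ 8 = 6,258 MB → 6.258 GB.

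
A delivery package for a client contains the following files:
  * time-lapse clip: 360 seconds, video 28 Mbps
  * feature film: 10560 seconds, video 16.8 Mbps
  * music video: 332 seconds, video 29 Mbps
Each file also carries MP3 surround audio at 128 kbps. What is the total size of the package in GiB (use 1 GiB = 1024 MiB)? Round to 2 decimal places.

Audio: 128 kbps = 0.128 Mbps.
time-lapse clip: 28.128 Mbps × 360 s = 10126.1 Mb
feature film: 16.928 Mbps × 10560 s = 178759.7 Mb
music video: 29.128 Mbps × 332 s = 9670.5 Mb
Total: 198556.3 Mb = 24819.5 MB.
= 23.11 GiB.

23.11 GiB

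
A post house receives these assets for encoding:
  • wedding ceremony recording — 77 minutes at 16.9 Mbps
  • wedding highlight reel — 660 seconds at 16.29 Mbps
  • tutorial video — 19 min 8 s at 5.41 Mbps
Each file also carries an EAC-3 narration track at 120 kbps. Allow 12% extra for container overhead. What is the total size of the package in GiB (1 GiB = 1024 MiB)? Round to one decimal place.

12.5 GiB

Audio: 120 kbps = 0.120 Mbps.
wedding ceremony recording: 17.020 Mbps × 4620 s × 1.12 = 88068.3 Mb
wedding highlight reel: 16.410 Mbps × 660 s × 1.12 = 12130.3 Mb
tutorial video: 5.530 Mbps × 1148 s × 1.12 = 7110.3 Mb
Total: 107308.8 Mb = 13413.6 MB.
= 12.49 GiB.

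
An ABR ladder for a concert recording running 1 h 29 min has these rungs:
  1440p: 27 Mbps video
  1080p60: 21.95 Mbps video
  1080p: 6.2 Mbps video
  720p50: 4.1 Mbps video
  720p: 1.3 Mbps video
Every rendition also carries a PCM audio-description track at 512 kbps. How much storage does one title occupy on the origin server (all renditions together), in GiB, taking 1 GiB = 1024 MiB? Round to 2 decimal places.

39.23 GiB

1 h 29 min = 89 min = 5340 s
Audio: 512 kbps = 0.512 Mbps.
Sum of rendition bitrates: (27+0.512) + (21.95+0.512) + (6.2+0.512) + (4.1+0.512) + (1.3+0.512) = 63.110 Mbps.
× 5340 s = 337,007 Mb = 42,126 MB = 39.23 GiB.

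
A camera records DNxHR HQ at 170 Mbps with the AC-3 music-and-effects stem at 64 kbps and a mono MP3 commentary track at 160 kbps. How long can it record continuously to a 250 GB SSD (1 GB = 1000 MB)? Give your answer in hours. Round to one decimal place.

3.3 hours

Audio total: 64 + 160 = 224 kbps = 0.224 Mbps.
Total bitrate: 170 + 0.224 = 170.224 Mbps.
Capacity: 250 GB = 2,000,000 Mb.
Recording time: 2,000,000 / 170.224 = 11,749 s ≈ 3.26 hours.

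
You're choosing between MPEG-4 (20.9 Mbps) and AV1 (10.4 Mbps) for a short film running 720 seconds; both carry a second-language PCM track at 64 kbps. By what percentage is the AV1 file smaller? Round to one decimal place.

50.1%

Audio: 64 kbps = 0.064 Mbps.
MPEG-4: 20.964 Mbps × 720 s = 15094.1 Mb = 1.887 GB.
AV1: 10.464 Mbps × 720 s = 7534.1 Mb = 0.942 GB.
Reduction: (1 − 0.942/1.887) × 100 = 50.09%.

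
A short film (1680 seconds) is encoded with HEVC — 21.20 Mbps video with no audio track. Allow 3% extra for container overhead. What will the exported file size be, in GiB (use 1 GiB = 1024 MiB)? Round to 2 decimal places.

4.27 GiB

Total bitrate: 21.20 Mbps.
Stream data: 21.200 Mbps × 1680 s = 35616.0 Mb.
With 3% container overhead: ×1.03.
36,684 Mb = 4,585,560,000 bytes ÷ 1,073,741,824 = 4.271 GiB.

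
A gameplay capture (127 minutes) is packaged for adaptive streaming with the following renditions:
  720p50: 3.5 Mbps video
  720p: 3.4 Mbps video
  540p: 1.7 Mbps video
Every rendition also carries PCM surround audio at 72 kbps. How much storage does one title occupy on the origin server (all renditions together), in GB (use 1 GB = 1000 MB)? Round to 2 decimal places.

127 min = 7620 s
Audio: 72 kbps = 0.072 Mbps.
Sum of rendition bitrates: (3.5+0.072) + (3.4+0.072) + (1.7+0.072) = 8.816 Mbps.
× 7620 s = 67,178 Mb = 8,397 MB = 8.397 GB.

8.40 GB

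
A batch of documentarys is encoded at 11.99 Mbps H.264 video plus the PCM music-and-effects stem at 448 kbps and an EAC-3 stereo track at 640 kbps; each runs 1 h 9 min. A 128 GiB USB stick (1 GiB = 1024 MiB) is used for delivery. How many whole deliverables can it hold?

20

1 h 9 min = 69 min = 4140 s
Audio total: 448 + 640 = 1088 kbps = 1.088 Mbps.
Total bitrate: 13.078 Mbps.
Per item: 13.078 Mbps × 4140 s = 54,143 Mb = 6,768 MB.
Capacity: 128 GiB = 1,099,512 Mb; 20.31 items → 20 complete.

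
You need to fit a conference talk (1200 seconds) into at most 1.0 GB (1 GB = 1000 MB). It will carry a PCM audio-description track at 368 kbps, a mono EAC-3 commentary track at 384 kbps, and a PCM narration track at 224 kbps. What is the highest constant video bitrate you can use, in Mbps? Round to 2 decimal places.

5.69 Mbps

Budget: 1.0 GB = 8000.0 Mb.
Total bitrate budget: 8000.0 Mb / 1200 s = 6.667 Mbps.
Audio total: 368 + 384 + 224 = 976 kbps = 0.976 Mbps.
Video: 6.667 − 0.976 = 5.691 Mbps.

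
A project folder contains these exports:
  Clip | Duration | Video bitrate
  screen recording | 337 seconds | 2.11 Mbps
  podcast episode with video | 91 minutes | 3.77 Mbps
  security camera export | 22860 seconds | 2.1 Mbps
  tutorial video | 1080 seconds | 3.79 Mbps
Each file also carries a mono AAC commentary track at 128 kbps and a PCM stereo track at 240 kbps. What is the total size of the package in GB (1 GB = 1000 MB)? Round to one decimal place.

Audio total: 128 + 240 = 368 kbps = 0.368 Mbps.
screen recording: 2.478 Mbps × 337 s = 835.1 Mb
podcast episode with video: 4.138 Mbps × 5460 s = 22593.5 Mb
security camera export: 2.468 Mbps × 22860 s = 56418.5 Mb
tutorial video: 4.158 Mbps × 1080 s = 4490.6 Mb
Total: 84337.7 Mb = 10542.2 MB.
= 10.54 GB.

10.5 GB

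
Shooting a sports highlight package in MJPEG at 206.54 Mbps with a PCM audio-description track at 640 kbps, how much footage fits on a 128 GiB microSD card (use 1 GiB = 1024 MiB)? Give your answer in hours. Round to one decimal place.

Audio: 640 kbps = 0.640 Mbps.
Total bitrate: 206.54 + 0.640 = 207.180 Mbps.
Capacity: 128 GiB = 1,099,512 Mb.
Recording time: 1,099,512 / 207.180 = 5,307 s ≈ 1.47 hours.

1.5 hours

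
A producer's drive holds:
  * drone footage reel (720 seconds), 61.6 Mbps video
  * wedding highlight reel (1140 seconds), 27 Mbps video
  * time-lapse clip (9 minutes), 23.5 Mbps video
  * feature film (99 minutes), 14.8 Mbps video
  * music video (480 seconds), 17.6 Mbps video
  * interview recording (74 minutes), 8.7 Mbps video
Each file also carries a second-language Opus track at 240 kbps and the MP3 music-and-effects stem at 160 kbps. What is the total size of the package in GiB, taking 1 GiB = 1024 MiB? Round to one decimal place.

Audio total: 240 + 160 = 400 kbps = 0.400 Mbps.
drone footage reel: 62.000 Mbps × 720 s = 44640.0 Mb
wedding highlight reel: 27.400 Mbps × 1140 s = 31236.0 Mb
time-lapse clip: 23.900 Mbps × 540 s = 12906.0 Mb
feature film: 15.200 Mbps × 5940 s = 90288.0 Mb
music video: 18.000 Mbps × 480 s = 8640.0 Mb
interview recording: 9.100 Mbps × 4440 s = 40404.0 Mb
Total: 228114.0 Mb = 28514.2 MB.
= 26.56 GiB.

26.6 GiB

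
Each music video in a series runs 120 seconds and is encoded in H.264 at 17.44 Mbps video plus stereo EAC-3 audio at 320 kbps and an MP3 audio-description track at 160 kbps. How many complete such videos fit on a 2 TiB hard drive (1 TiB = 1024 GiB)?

Audio total: 320 + 160 = 480 kbps = 0.480 Mbps.
Total bitrate: 17.920 Mbps.
Per item: 17.920 Mbps × 120 s = 2,150 Mb = 268.8 MB.
Capacity: 2 TiB = 17,592,186 Mb; 8180.89 items → 8180 complete.

8180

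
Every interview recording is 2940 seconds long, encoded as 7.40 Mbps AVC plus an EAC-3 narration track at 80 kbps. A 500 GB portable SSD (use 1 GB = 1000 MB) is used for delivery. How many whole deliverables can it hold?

Audio: 80 kbps = 0.080 Mbps.
Total bitrate: 7.480 Mbps.
Per item: 7.480 Mbps × 2940 s = 21,991 Mb = 2,749 MB.
Capacity: 500 GB = 4,000,000 Mb; 181.89 items → 181 complete.

181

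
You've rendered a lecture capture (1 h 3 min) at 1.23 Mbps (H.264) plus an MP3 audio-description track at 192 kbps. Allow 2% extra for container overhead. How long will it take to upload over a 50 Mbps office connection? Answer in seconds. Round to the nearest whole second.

110 seconds

1 h 3 min = 63 min = 3780 s
Audio: 192 kbps = 0.192 Mbps.
Total bitrate: 1.422 Mbps.
File: 1.422 Mbps × 3780 s = 5375.2 Mb.
With 2% container overhead: ×1.02. → 5482.7 Mb.
At 50 Mbps: 5482.7 / 50 = 109.7 s ≈ 110 seconds.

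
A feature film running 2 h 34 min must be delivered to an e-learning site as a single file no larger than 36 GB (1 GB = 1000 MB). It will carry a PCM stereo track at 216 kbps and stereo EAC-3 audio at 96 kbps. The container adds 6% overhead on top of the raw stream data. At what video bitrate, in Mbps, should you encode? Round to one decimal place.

Budget: 36 GB = 288000.0 Mb.
Stream payload after overhead: 288000.0 / 1.06 = 271698.1 Mb.
2 h 34 min = 154 min = 9240 s
Total bitrate budget: 271698.1 Mb / 9240 s = 29.405 Mbps.
Audio total: 216 + 96 = 312 kbps = 0.312 Mbps.
Video: 29.405 − 0.312 = 29.093 Mbps.

29.1 Mbps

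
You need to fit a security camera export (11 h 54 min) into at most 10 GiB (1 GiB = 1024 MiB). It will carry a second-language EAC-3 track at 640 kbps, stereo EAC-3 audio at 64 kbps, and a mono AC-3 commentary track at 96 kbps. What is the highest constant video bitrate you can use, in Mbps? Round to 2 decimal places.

1.21 Mbps

Budget: 10 GiB = 85899.3 Mb.
11 h 54 min = 714 min = 42840 s
Total bitrate budget: 85899.3 Mb / 42840 s = 2.005 Mbps.
Audio total: 640 + 64 + 96 = 800 kbps = 0.800 Mbps.
Video: 2.005 − 0.800 = 1.205 Mbps.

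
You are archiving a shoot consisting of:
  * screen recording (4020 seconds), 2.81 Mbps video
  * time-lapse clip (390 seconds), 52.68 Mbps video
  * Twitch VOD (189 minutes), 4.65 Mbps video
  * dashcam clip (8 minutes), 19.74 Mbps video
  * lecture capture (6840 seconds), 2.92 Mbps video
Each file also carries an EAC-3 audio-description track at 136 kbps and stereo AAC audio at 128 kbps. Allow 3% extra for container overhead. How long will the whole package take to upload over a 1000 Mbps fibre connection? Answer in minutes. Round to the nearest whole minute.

2 minutes

Audio total: 136 + 128 = 264 kbps = 0.264 Mbps.
screen recording: 3.074 Mbps × 4020 s × 1.03 = 12728.2 Mb
time-lapse clip: 52.944 Mbps × 390 s × 1.03 = 21267.6 Mb
Twitch VOD: 4.914 Mbps × 11340 s × 1.03 = 57396.5 Mb
dashcam clip: 20.004 Mbps × 480 s × 1.03 = 9890.0 Mb
lecture capture: 3.184 Mbps × 6840 s × 1.03 = 22431.9 Mb
Total: 123714.2 Mb = 15464.3 MB.
At 1000 Mbps: 123714.2 / 1000 = 124 s ≈ 2.06 minutes.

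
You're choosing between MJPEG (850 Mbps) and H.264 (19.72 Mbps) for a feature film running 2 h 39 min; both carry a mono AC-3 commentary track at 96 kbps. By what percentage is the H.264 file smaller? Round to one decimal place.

2 h 39 min = 159 min = 9540 s
Audio: 96 kbps = 0.096 Mbps.
MJPEG: 850.096 Mbps × 9540 s = 8109915.8 Mb = 1013.739 GB.
H.264: 19.816 Mbps × 9540 s = 189044.6 Mb = 23.631 GB.
Reduction: (1 − 23.631/1013.739) × 100 = 97.67%.

97.7%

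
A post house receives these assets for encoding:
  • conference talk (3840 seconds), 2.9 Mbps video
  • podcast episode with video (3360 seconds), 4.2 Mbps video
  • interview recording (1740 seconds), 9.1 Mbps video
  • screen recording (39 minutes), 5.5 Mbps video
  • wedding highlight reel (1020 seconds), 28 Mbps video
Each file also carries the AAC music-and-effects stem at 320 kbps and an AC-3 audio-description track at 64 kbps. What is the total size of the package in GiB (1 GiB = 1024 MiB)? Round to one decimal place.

Audio total: 320 + 64 = 384 kbps = 0.384 Mbps.
conference talk: 3.284 Mbps × 3840 s = 12610.6 Mb
podcast episode with video: 4.584 Mbps × 3360 s = 15402.2 Mb
interview recording: 9.484 Mbps × 1740 s = 16502.2 Mb
screen recording: 5.884 Mbps × 2340 s = 13768.6 Mb
wedding highlight reel: 28.384 Mbps × 1020 s = 28951.7 Mb
Total: 87235.2 Mb = 10904.4 MB.
= 10.16 GiB.

10.2 GiB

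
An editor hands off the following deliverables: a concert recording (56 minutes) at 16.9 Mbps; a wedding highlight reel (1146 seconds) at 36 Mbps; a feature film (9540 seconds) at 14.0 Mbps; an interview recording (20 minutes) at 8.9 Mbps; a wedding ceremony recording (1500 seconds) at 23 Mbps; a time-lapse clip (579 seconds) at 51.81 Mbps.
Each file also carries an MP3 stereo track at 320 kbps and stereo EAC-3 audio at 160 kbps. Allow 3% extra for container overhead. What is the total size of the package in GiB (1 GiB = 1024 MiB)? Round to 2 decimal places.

37.78 GiB

Audio total: 320 + 160 = 480 kbps = 0.480 Mbps.
concert recording: 17.380 Mbps × 3360 s × 1.03 = 60148.7 Mb
wedding highlight reel: 36.480 Mbps × 1146 s × 1.03 = 43060.3 Mb
feature film: 14.480 Mbps × 9540 s × 1.03 = 142283.4 Mb
interview recording: 9.380 Mbps × 1200 s × 1.03 = 11593.7 Mb
wedding ceremony recording: 23.480 Mbps × 1500 s × 1.03 = 36276.6 Mb
time-lapse clip: 52.290 Mbps × 579 s × 1.03 = 31184.2 Mb
Total: 324546.8 Mb = 40568.4 MB.
= 37.78 GiB.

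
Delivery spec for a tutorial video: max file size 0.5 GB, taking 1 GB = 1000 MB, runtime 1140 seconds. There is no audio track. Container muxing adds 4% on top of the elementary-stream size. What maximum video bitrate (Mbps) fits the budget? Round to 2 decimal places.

3.37 Mbps

Budget: 0.5 GB = 4000.0 Mb.
Stream payload after overhead: 4000.0 / 1.04 = 3846.2 Mb.
Total bitrate budget: 3846.2 Mb / 1140 s = 3.374 Mbps.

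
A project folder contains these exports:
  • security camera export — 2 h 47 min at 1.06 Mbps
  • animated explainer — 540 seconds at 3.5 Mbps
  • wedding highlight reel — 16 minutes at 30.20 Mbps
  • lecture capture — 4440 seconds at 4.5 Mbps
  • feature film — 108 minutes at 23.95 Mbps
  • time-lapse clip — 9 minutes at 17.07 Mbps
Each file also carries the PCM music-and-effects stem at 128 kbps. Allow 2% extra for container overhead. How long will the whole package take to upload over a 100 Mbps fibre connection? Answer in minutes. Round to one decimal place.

38.9 minutes

Audio: 128 kbps = 0.128 Mbps.
security camera export: 1.188 Mbps × 10020 s × 1.02 = 12141.8 Mb
animated explainer: 3.628 Mbps × 540 s × 1.02 = 1998.3 Mb
wedding highlight reel: 30.328 Mbps × 960 s × 1.02 = 29697.2 Mb
lecture capture: 4.628 Mbps × 4440 s × 1.02 = 20959.3 Mb
feature film: 24.078 Mbps × 6480 s × 1.02 = 159145.9 Mb
time-lapse clip: 17.198 Mbps × 540 s × 1.02 = 9472.7 Mb
Total: 233415.2 Mb = 29176.9 MB.
At 100 Mbps: 233415.2 / 100 = 2334 s ≈ 38.9 minutes.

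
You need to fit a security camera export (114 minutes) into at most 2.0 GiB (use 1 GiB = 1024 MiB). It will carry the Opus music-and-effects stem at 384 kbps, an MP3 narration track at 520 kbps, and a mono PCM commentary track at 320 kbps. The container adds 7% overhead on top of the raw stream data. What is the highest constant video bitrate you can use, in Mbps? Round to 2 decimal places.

Budget: 2.0 GiB = 17179.9 Mb.
Stream payload after overhead: 17179.9 / 1.07 = 16056.0 Mb.
114 min = 6840 s
Total bitrate budget: 16056.0 Mb / 6840 s = 2.347 Mbps.
Audio total: 384 + 520 + 320 = 1224 kbps = 1.224 Mbps.
Video: 2.347 − 1.224 = 1.123 Mbps.

1.12 Mbps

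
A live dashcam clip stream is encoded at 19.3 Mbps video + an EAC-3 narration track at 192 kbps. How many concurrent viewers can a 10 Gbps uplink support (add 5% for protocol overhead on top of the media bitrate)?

Audio: 192 kbps = 0.192 Mbps.
Per-viewer media rate: 19.492 Mbps.
On the wire with 5% overhead: 20.467 Mbps.
10 Gbps = 10,000 Mbps; 10,000 / 20.467 = 488.60 → 488 viewers.

488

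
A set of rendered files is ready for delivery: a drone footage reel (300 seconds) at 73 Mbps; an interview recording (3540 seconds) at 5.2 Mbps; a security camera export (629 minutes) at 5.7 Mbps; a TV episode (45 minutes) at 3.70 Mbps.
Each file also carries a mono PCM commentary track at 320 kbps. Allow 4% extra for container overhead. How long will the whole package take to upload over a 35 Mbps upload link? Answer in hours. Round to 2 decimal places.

2.31 hours

Audio: 320 kbps = 0.320 Mbps.
drone footage reel: 73.320 Mbps × 300 s × 1.04 = 22875.8 Mb
interview recording: 5.520 Mbps × 3540 s × 1.04 = 20322.4 Mb
security camera export: 6.020 Mbps × 37740 s × 1.04 = 236282.6 Mb
TV episode: 4.020 Mbps × 2700 s × 1.04 = 11288.2 Mb
Total: 290769.0 Mb = 36346.1 MB.
At 35 Mbps: 290769.0 / 35 = 8308 s ≈ 2.31 hours.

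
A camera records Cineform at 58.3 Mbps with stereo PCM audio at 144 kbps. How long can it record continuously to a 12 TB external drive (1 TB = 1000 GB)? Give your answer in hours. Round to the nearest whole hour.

456 hours

Audio: 144 kbps = 0.144 Mbps.
Total bitrate: 58.3 + 0.144 = 58.444 Mbps.
Capacity: 12 TB = 96,000,000 Mb.
Recording time: 96,000,000 / 58.444 = 1,642,598 s ≈ 456 hours.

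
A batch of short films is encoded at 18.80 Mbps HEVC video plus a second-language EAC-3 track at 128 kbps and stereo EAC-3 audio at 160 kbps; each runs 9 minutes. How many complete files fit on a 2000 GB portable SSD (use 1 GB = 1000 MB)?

1552

9 min = 540 s
Audio total: 128 + 160 = 288 kbps = 0.288 Mbps.
Total bitrate: 19.088 Mbps.
Per item: 19.088 Mbps × 540 s = 10,308 Mb = 1,288 MB.
Capacity: 2000 GB = 16,000,000 Mb; 1552.26 items → 1552 complete.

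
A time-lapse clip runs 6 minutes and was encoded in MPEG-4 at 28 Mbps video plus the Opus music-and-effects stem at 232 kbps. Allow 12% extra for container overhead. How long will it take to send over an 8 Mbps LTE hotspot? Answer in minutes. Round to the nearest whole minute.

24 minutes

6 min = 360 s
Audio: 232 kbps = 0.232 Mbps.
Total bitrate: 28.232 Mbps.
File: 28.232 Mbps × 360 s = 10163.5 Mb.
With 12% container overhead: ×1.12. → 11383.1 Mb.
At 8 Mbps: 11383.1 / 8 = 1422.9 s ≈ 23.7 minutes.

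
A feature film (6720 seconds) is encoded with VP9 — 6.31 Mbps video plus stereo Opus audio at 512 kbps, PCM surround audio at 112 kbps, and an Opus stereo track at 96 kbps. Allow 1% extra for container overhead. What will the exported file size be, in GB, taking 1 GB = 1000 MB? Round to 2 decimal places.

Audio total: 512 + 112 + 96 = 720 kbps = 0.720 Mbps.
Total bitrate: 6.31 + 0.720 = 7.030 Mbps.
Stream data: 7.030 Mbps × 6720 s = 47241.6 Mb.
With 1% container overhead: ×1.01.
47,714 Mb ÷ 8 = 5,964 MB → 5.964 GB.

5.96 GB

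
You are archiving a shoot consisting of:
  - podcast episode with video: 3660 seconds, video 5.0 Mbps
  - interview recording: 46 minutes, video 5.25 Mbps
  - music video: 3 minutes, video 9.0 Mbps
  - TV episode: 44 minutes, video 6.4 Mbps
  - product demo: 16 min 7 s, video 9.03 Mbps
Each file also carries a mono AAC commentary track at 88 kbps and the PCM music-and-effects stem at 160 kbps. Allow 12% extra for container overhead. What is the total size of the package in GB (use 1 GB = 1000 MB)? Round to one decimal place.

8.8 GB

Audio total: 88 + 160 = 248 kbps = 0.248 Mbps.
podcast episode with video: 5.248 Mbps × 3660 s × 1.12 = 21512.6 Mb
interview recording: 5.498 Mbps × 2760 s × 1.12 = 16995.4 Mb
music video: 9.248 Mbps × 180 s × 1.12 = 1864.4 Mb
TV episode: 6.648 Mbps × 2640 s × 1.12 = 19656.8 Mb
product demo: 9.278 Mbps × 967 s × 1.12 = 10048.4 Mb
Total: 70077.7 Mb = 8759.7 MB.
= 8.760 GB.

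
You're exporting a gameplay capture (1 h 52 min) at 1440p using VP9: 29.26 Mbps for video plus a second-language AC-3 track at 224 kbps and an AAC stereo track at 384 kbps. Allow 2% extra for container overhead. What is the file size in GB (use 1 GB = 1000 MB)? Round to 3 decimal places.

1 h 52 min = 112 min = 6720 s
Audio total: 224 + 384 = 608 kbps = 0.608 Mbps.
Total bitrate: 29.26 + 0.608 = 29.868 Mbps.
Stream data: 29.868 Mbps × 6720 s = 200713.0 Mb.
With 2% container overhead: ×1.02.
204,727 Mb ÷ 8 = 25,591 MB → 25.59 GB.

25.591 GB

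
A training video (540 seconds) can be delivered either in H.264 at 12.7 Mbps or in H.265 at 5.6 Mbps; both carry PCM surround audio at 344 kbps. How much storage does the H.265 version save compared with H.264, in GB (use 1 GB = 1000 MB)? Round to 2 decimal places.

0.48 GB

Audio: 344 kbps = 0.344 Mbps.
H.264: 13.044 Mbps × 540 s = 7043.8 Mb = 0.880 GB.
H.265: 5.944 Mbps × 540 s = 3209.8 Mb = 0.401 GB.
Saving: 0.880 − 0.401 = 0.479 GB.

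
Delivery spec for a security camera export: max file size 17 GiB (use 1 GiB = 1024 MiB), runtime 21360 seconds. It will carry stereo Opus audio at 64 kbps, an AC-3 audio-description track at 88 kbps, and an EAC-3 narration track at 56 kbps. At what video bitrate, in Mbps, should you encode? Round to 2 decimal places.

Budget: 17 GiB = 146028.9 Mb.
Total bitrate budget: 146028.9 Mb / 21360 s = 6.837 Mbps.
Audio total: 64 + 88 + 56 = 208 kbps = 0.208 Mbps.
Video: 6.837 − 0.208 = 6.629 Mbps.

6.63 Mbps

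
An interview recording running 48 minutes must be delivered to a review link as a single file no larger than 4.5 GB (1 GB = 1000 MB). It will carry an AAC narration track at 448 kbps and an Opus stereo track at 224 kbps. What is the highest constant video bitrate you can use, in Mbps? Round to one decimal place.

Budget: 4.5 GB = 36000.0 Mb.
48 min = 2880 s
Total bitrate budget: 36000.0 Mb / 2880 s = 12.500 Mbps.
Audio total: 448 + 224 = 672 kbps = 0.672 Mbps.
Video: 12.500 − 0.672 = 11.828 Mbps.

11.8 Mbps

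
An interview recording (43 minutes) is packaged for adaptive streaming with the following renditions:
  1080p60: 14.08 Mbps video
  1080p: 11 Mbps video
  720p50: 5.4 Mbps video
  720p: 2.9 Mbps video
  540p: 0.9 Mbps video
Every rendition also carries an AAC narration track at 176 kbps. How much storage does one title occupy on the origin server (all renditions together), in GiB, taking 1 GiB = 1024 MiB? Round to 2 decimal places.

10.56 GiB

43 min = 2580 s
Audio: 176 kbps = 0.176 Mbps.
Sum of rendition bitrates: (14.08+0.176) + (11+0.176) + (5.4+0.176) + (2.9+0.176) + (0.9+0.176) = 35.160 Mbps.
× 2580 s = 90,713 Mb = 11,339 MB = 10.56 GiB.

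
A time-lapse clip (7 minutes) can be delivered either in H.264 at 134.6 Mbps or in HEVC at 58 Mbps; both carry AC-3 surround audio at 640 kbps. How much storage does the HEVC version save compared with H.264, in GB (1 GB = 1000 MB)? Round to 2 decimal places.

7 min = 420 s
Audio: 640 kbps = 0.640 Mbps.
H.264: 135.240 Mbps × 420 s = 56800.8 Mb = 7.100 GB.
HEVC: 58.640 Mbps × 420 s = 24628.8 Mb = 3.079 GB.
Saving: 7.100 − 3.079 = 4.021 GB.

4.02 GB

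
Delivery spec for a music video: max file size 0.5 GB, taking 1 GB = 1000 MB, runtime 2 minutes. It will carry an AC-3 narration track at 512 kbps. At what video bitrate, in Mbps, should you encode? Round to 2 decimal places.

Budget: 0.5 GB = 4000.0 Mb.
2 min = 120 s
Total bitrate budget: 4000.0 Mb / 120 s = 33.333 Mbps.
Audio: 512 kbps = 0.512 Mbps.
Video: 33.333 − 0.512 = 32.821 Mbps.

32.82 Mbps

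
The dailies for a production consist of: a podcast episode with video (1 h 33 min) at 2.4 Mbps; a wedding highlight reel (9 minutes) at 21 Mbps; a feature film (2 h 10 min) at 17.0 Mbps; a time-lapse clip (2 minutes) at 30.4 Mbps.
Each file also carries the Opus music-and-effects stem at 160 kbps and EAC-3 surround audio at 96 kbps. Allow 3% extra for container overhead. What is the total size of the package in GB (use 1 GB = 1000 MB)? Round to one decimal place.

Audio total: 160 + 96 = 256 kbps = 0.256 Mbps.
podcast episode with video: 2.656 Mbps × 5580 s × 1.03 = 15265.1 Mb
wedding highlight reel: 21.256 Mbps × 540 s × 1.03 = 11822.6 Mb
feature film: 17.256 Mbps × 7800 s × 1.03 = 138634.7 Mb
time-lapse clip: 30.656 Mbps × 120 s × 1.03 = 3789.1 Mb
Total: 169511.5 Mb = 21188.9 MB.
= 21.19 GB.

21.2 GB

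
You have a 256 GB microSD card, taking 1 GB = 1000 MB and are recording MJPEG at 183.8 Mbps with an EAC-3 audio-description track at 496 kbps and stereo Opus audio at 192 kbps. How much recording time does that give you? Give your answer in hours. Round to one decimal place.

Audio total: 496 + 192 = 688 kbps = 0.688 Mbps.
Total bitrate: 183.8 + 0.688 = 184.488 Mbps.
Capacity: 256 GB = 2,048,000 Mb.
Recording time: 2,048,000 / 184.488 = 11,101 s ≈ 3.08 hours.

3.1 hours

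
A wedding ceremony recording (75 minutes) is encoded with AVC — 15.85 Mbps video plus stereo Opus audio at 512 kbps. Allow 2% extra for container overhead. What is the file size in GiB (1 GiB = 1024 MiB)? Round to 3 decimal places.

75 min = 4500 s
Audio: 512 kbps = 0.512 Mbps.
Total bitrate: 15.85 + 0.512 = 16.362 Mbps.
Stream data: 16.362 Mbps × 4500 s = 73629.0 Mb.
With 2% container overhead: ×1.02.
75,102 Mb = 9,387,697,500 bytes ÷ 1,073,741,824 = 8.743 GiB.

8.743 GiB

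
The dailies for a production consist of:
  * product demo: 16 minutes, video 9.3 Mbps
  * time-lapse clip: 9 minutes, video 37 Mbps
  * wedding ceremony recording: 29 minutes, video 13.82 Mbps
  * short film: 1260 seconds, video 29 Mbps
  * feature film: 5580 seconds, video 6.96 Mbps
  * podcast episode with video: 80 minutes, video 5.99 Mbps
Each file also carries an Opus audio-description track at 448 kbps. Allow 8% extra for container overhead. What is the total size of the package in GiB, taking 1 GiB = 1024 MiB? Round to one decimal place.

Audio: 448 kbps = 0.448 Mbps.
product demo: 9.748 Mbps × 960 s × 1.08 = 10106.7 Mb
time-lapse clip: 37.448 Mbps × 540 s × 1.08 = 21839.7 Mb
wedding ceremony recording: 14.268 Mbps × 1740 s × 1.08 = 26812.4 Mb
short film: 29.448 Mbps × 1260 s × 1.08 = 40072.8 Mb
feature film: 7.408 Mbps × 5580 s × 1.08 = 44643.6 Mb
podcast episode with video: 6.438 Mbps × 4800 s × 1.08 = 33374.6 Mb
Total: 176849.8 Mb = 22106.2 MB.
= 20.59 GiB.

20.6 GiB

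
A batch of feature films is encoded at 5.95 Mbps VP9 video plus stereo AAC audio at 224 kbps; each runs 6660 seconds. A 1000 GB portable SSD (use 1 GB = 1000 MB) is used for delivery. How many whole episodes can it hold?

194

Audio: 224 kbps = 0.224 Mbps.
Total bitrate: 6.174 Mbps.
Per item: 6.174 Mbps × 6660 s = 41,119 Mb = 5,140 MB.
Capacity: 1000 GB = 8,000,000 Mb; 194.56 items → 194 complete.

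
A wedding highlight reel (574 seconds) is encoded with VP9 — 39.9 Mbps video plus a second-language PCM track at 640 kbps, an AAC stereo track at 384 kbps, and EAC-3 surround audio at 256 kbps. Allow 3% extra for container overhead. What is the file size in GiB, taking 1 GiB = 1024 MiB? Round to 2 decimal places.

Audio total: 640 + 384 + 256 = 1280 kbps = 1.280 Mbps.
Total bitrate: 39.9 + 1.280 = 41.180 Mbps.
Stream data: 41.180 Mbps × 574 s = 23637.3 Mb.
With 3% container overhead: ×1.03.
24,346 Mb = 3,043,304,950 bytes ÷ 1,073,741,824 = 2.834 GiB.

2.83 GiB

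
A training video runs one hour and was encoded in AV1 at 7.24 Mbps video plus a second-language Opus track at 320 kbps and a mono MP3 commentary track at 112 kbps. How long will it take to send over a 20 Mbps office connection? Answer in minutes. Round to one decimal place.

1 h = 3600 s
Audio total: 320 + 112 = 432 kbps = 0.432 Mbps.
Total bitrate: 7.672 Mbps.
File: 7.672 Mbps × 3600 s = 27619.2 Mb.
At 20 Mbps: 27619.2 / 20 = 1381.0 s ≈ 23 minutes.

23.0 minutes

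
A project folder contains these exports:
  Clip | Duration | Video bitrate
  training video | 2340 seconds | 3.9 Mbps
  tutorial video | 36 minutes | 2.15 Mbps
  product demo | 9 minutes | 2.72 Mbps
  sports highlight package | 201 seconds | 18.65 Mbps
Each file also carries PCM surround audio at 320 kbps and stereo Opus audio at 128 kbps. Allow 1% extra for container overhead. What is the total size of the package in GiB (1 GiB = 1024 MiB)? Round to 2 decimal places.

2.51 GiB

Audio total: 320 + 128 = 448 kbps = 0.448 Mbps.
training video: 4.348 Mbps × 2340 s × 1.01 = 10276.1 Mb
tutorial video: 2.598 Mbps × 2160 s × 1.01 = 5667.8 Mb
product demo: 3.168 Mbps × 540 s × 1.01 = 1727.8 Mb
sports highlight package: 19.098 Mbps × 201 s × 1.01 = 3877.1 Mb
Total: 21548.8 Mb = 2693.6 MB.
= 2.509 GiB.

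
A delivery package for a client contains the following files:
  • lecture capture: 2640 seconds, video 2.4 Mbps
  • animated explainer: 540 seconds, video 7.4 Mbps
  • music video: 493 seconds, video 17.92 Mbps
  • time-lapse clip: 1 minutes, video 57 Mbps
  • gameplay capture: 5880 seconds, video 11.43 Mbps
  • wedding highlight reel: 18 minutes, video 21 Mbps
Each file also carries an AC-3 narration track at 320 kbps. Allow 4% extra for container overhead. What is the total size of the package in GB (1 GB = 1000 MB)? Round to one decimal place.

15.1 GB

Audio: 320 kbps = 0.320 Mbps.
lecture capture: 2.720 Mbps × 2640 s × 1.04 = 7468.0 Mb
animated explainer: 7.720 Mbps × 540 s × 1.04 = 4335.6 Mb
music video: 18.240 Mbps × 493 s × 1.04 = 9352.0 Mb
time-lapse clip: 57.320 Mbps × 60 s × 1.04 = 3576.8 Mb
gameplay capture: 11.750 Mbps × 5880 s × 1.04 = 71853.6 Mb
wedding highlight reel: 21.320 Mbps × 1080 s × 1.04 = 23946.6 Mb
Total: 120532.6 Mb = 15066.6 MB.
= 15.07 GB.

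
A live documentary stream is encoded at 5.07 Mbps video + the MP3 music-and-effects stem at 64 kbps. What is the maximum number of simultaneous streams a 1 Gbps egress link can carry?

194

Audio: 64 kbps = 0.064 Mbps.
Per-viewer media rate: 5.134 Mbps.
1 Gbps = 1,000 Mbps; 1,000 / 5.134 = 194.78 → 194 viewers.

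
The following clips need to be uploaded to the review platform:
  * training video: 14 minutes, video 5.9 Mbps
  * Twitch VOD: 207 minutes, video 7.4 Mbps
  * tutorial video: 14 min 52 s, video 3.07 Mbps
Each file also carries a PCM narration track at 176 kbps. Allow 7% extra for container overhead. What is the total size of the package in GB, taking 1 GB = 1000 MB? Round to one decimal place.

Audio: 176 kbps = 0.176 Mbps.
training video: 6.076 Mbps × 840 s × 1.07 = 5461.1 Mb
Twitch VOD: 7.576 Mbps × 12420 s × 1.07 = 100680.5 Mb
tutorial video: 3.246 Mbps × 892 s × 1.07 = 3098.1 Mb
Total: 109239.7 Mb = 13655.0 MB.
= 13.65 GB.

13.7 GB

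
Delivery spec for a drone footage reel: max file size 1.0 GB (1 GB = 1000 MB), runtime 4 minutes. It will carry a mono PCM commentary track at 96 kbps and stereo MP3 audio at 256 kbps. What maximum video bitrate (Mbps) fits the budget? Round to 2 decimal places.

Budget: 1.0 GB = 8000.0 Mb.
4 min = 240 s
Total bitrate budget: 8000.0 Mb / 240 s = 33.333 Mbps.
Audio total: 96 + 256 = 352 kbps = 0.352 Mbps.
Video: 33.333 − 0.352 = 32.981 Mbps.

32.98 Mbps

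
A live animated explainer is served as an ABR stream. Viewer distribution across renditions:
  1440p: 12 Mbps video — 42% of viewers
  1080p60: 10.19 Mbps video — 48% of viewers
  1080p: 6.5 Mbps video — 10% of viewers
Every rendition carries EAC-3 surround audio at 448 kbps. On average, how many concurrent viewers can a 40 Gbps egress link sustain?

3626

Audio: 448 kbps = 0.448 Mbps.
Average per-viewer bitrate: 0.42×12.448 + 0.48×10.638 + 0.10×6.948 = 11.029 Mbps.
40 Gbps = 40,000 Mbps; 40,000 / 11.029 = 3626.74 → 3626.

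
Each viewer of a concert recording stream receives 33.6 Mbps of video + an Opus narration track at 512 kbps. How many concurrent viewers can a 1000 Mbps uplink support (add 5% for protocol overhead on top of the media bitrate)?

Audio: 512 kbps = 0.512 Mbps.
Per-viewer media rate: 34.112 Mbps.
On the wire with 5% overhead: 35.818 Mbps.
1000 Mbps = 1,000 Mbps; 1,000 / 35.818 = 27.92 → 27 viewers.

27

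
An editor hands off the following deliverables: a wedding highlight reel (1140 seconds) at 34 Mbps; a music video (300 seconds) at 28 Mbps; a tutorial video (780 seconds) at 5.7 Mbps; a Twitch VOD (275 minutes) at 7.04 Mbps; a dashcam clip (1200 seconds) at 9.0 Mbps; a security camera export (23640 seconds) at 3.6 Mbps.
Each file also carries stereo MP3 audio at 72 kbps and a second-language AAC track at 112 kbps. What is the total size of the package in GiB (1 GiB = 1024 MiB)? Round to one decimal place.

Audio total: 72 + 112 = 184 kbps = 0.184 Mbps.
wedding highlight reel: 34.184 Mbps × 1140 s = 38969.8 Mb
music video: 28.184 Mbps × 300 s = 8455.2 Mb
tutorial video: 5.884 Mbps × 780 s = 4589.5 Mb
Twitch VOD: 7.224 Mbps × 16500 s = 119196.0 Mb
dashcam clip: 9.184 Mbps × 1200 s = 11020.8 Mb
security camera export: 3.784 Mbps × 23640 s = 89453.8 Mb
Total: 271685.0 Mb = 33960.6 MB.
= 31.63 GiB.

31.6 GiB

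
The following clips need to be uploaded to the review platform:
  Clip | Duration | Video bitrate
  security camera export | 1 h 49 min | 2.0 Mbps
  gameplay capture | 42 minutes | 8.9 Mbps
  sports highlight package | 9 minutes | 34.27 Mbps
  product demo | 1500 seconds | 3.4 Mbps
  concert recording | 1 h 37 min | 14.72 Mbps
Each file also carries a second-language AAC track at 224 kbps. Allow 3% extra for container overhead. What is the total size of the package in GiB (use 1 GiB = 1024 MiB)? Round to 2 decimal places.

Audio: 224 kbps = 0.224 Mbps.
security camera export: 2.224 Mbps × 6540 s × 1.03 = 14981.3 Mb
gameplay capture: 9.124 Mbps × 2520 s × 1.03 = 23682.3 Mb
sports highlight package: 34.494 Mbps × 540 s × 1.03 = 19185.6 Mb
product demo: 3.624 Mbps × 1500 s × 1.03 = 5599.1 Mb
concert recording: 14.944 Mbps × 5820 s × 1.03 = 89583.3 Mb
Total: 153031.5 Mb = 19128.9 MB.
= 17.82 GiB.

17.82 GiB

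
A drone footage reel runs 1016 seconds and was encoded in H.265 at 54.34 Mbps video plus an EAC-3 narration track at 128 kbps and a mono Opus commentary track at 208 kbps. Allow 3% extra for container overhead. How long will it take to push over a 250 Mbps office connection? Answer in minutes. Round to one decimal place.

3.8 minutes

Audio total: 128 + 208 = 336 kbps = 0.336 Mbps.
Total bitrate: 54.676 Mbps.
File: 54.676 Mbps × 1016 s = 55550.8 Mb.
With 3% container overhead: ×1.03. → 57217.3 Mb.
At 250 Mbps: 57217.3 / 250 = 228.9 s ≈ 3.81 minutes.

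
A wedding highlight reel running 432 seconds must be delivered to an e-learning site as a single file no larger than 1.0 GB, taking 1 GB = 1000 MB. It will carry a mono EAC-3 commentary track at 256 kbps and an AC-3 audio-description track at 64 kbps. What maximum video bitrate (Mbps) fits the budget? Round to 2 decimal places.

18.20 Mbps

Budget: 1.0 GB = 8000.0 Mb.
Total bitrate budget: 8000.0 Mb / 432 s = 18.519 Mbps.
Audio total: 256 + 64 = 320 kbps = 0.320 Mbps.
Video: 18.519 − 0.320 = 18.199 Mbps.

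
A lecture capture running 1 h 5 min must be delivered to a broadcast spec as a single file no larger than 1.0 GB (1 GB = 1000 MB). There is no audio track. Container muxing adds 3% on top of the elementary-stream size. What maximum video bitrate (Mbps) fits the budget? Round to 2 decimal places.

1.99 Mbps

Budget: 1.0 GB = 8000.0 Mb.
Stream payload after overhead: 8000.0 / 1.03 = 7767.0 Mb.
1 h 5 min = 65 min = 3900 s
Total bitrate budget: 7767.0 Mb / 3900 s = 1.992 Mbps.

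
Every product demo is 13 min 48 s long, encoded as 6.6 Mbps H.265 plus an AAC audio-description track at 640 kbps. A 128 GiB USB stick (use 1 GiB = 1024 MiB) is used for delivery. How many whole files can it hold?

183

13 min 48 s = 828 s
Audio: 640 kbps = 0.640 Mbps.
Total bitrate: 7.240 Mbps.
Per item: 7.240 Mbps × 828 s = 5,995 Mb = 749.3 MB.
Capacity: 128 GiB = 1,099,512 Mb; 183.41 items → 183 complete.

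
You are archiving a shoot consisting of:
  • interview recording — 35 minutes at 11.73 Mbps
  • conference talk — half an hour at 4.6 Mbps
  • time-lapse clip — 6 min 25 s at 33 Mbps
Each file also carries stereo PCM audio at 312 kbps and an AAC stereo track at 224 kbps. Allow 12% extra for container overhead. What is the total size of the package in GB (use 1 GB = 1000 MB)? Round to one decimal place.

6.7 GB

Audio total: 312 + 224 = 536 kbps = 0.536 Mbps.
interview recording: 12.266 Mbps × 2100 s × 1.12 = 28849.6 Mb
conference talk: 5.136 Mbps × 1800 s × 1.12 = 10354.2 Mb
time-lapse clip: 33.536 Mbps × 385 s × 1.12 = 14460.7 Mb
Total: 53664.5 Mb = 6708.1 MB.
= 6.708 GB.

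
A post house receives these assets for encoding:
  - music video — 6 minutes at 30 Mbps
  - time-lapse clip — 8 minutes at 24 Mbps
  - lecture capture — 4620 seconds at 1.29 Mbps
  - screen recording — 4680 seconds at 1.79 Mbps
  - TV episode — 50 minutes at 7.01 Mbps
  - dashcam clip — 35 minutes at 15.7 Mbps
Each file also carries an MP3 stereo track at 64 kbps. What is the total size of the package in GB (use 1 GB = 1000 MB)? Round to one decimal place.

Audio: 64 kbps = 0.064 Mbps.
music video: 30.064 Mbps × 360 s = 10823.0 Mb
time-lapse clip: 24.064 Mbps × 480 s = 11550.7 Mb
lecture capture: 1.354 Mbps × 4620 s = 6255.5 Mb
screen recording: 1.854 Mbps × 4680 s = 8676.7 Mb
TV episode: 7.074 Mbps × 3000 s = 21222.0 Mb
dashcam clip: 15.764 Mbps × 2100 s = 33104.4 Mb
Total: 91632.4 Mb = 11454.0 MB.
= 11.45 GB.

11.5 GB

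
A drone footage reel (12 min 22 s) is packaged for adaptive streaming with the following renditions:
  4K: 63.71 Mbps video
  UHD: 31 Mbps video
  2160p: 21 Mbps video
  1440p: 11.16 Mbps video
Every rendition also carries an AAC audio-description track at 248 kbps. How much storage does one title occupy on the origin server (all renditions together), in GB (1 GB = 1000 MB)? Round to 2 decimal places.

12 min 22 s = 742 s
Audio: 248 kbps = 0.248 Mbps.
Sum of rendition bitrates: (63.71+0.248) + (31+0.248) + (21+0.248) + (11.16+0.248) = 127.862 Mbps.
× 742 s = 94,874 Mb = 11,859 MB = 11.86 GB.

11.86 GB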